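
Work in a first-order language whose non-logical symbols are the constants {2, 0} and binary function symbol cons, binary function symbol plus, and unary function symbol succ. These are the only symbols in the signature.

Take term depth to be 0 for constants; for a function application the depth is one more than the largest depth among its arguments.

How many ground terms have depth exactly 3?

182410

Write N_k for the number of ground terms of depth ≤ k. A term of depth ≤ k is either a constant or a function symbol applied to arguments of depth ≤ k−1, so N_k = 2 + N_{k-1}^2 + N_{k-1}^2 + N_{k-1}.
N_0 = 2
N_1 = 2 + 2^2 + 2^2 + 2 = 12
N_2 = 2 + 12^2 + 12^2 + 12 = 302
N_3 = 2 + 302^2 + 302^2 + 302 = 182712
Terms of depth exactly 3: N_3 − N_2 = 182712 − 302 = 182410.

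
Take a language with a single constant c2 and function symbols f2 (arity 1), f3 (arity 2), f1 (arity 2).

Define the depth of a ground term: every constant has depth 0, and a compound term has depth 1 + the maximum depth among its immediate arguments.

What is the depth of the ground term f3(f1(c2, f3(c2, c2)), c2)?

depth(f3(c2, c2)) = 1 + max(0, 0) = 1
depth(f1(c2, f3(c2, c2))) = 1 + max(0, 1) = 2
depth(f3(f1(c2, f3(c2, c2)), c2)) = 1 + max(2, 0) = 3

3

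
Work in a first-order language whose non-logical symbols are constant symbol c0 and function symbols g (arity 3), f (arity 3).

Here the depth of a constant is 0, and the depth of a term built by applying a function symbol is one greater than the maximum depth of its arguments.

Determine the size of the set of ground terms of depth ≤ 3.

Let N_k = |{terms of depth ≤ k}|. Then N_0 = 1 and N_k = 1 + N_{k-1}^3 + N_{k-1}^3 for k ≥ 1 (one summand per function symbol, arity giving the exponent).
N_0 = 1
N_1 = 1 + 1^3 + 1^3 = 3
N_2 = 1 + 3^3 + 3^3 = 55
N_3 = 1 + 55^3 + 55^3 = 332751

332751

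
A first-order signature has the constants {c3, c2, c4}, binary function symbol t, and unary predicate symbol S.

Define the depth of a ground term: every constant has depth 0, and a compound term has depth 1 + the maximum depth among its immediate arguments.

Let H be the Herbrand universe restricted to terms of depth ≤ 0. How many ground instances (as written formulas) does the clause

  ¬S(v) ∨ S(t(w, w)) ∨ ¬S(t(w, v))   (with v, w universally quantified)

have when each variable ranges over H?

9

Ground terms of depth ≤ 0:
  Write N_k for the number of ground terms of depth ≤ k. A term of depth ≤ k is either a constant or a function symbol applied to arguments of depth ≤ k−1, so N_k = 3 + N_{k-1}^2.
  N_0 = 3
  Explicitly: c3, c2, c4.
So there are 3 ground terms available for substitution.
The body mentions every one of the 2 quantified variables; since ground terms form a free algebra, no two substitutions collapse to the same formula.
Number of ground instances = 3^2 = 9.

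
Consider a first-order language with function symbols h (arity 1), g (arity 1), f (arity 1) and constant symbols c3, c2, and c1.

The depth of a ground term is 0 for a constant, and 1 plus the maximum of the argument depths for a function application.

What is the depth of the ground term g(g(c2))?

depth(g(c2)) = 1 + depth(c2) = 1 + 0 = 1
depth(g(g(c2))) = 1 + depth(g(c2)) = 1 + 1 = 2

2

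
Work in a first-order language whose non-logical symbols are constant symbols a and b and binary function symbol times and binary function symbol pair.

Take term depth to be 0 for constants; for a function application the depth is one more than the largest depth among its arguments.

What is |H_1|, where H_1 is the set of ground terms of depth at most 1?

If N_k denotes the number of depth-≤k ground terms, the 2 constants give N_0 = 2, and each function symbol of arity r contributes N_{k-1}^r new terms at level k: N_k = 2 + N_{k-1}^2 + N_{k-1}^2.
N_0 = 2
N_1 = 2 + 2^2 + 2^2 = 10

10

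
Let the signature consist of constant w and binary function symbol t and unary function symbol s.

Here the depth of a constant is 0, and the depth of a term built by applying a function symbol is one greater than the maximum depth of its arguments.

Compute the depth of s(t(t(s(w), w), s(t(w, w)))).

4

depth(s(w)) = 1 + depth(w) = 1 + 0 = 1
depth(t(s(w), w)) = 1 + max(1, 0) = 2
depth(t(w, w)) = 1 + max(0, 0) = 1
depth(s(t(w, w))) = 1 + depth(t(w, w)) = 1 + 1 = 2
depth(t(t(s(w), w), s(t(w, w)))) = 1 + max(2, 2) = 3
depth(s(t(t(s(w), w), s(t(w, w))))) = 1 + depth(t(t(s(w), w), s(t(w, w)))) = 1 + 3 = 4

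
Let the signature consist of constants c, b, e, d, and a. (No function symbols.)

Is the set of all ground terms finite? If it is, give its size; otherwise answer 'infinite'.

5

There are no function symbols, so every ground term is one of the 5 constants.
The Herbrand universe is {c, b, e, d, a}, which is finite with 5 elements.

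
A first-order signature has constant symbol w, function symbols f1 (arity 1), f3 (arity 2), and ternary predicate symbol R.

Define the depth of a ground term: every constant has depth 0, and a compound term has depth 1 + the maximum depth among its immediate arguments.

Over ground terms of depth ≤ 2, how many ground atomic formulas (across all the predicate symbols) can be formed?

2197

First count ground terms of depth ≤ 2.
Let N_k = |{terms of depth ≤ k}|. Then N_0 = 1 and N_k = 1 + N_{k-1} + N_{k-1}^2 for k ≥ 1 (one summand per function symbol, arity giving the exponent).
N_0 = 1
N_1 = 1 + 1 + 1^2 = 3
N_2 = 1 + 3 + 3^2 = 13
So |H| = 13.
A ground atom is a predicate applied to a tuple of terms from H, so the count is the sum over predicates of |H|^arity:
  R: 13^3 = 2197
Total ground atoms: 2197.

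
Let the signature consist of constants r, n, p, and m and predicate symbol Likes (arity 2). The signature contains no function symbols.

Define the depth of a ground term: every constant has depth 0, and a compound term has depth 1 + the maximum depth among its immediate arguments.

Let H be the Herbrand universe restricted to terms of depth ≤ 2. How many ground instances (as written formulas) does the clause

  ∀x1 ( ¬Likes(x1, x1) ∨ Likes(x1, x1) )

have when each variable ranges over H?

Ground terms of depth ≤ 2:
  With no function symbols every ground term is a constant, so there are exactly 4 ground terms at every depth bound.
  N_0 = 4
  N_1 = 4
  N_2 = 4
  Explicitly: r, n, p, m.
So there are 4 ground terms available for substitution.
The clause has 1 distinct variable (x1), which appears in the body. In the free term algebra distinct substitutions yield syntactically distinct ground instances.
Number of ground instances = 4.

4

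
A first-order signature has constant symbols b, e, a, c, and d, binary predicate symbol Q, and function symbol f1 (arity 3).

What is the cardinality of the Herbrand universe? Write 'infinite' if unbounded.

infinite

The signature has at least one function symbol (f1, arity 3) and at least one constant (b).
Iterating f1 gives infinitely many distinct ground terms: b, f1(b, b, b), f1(f1(b, b, b), f1(b, b, b), f1(b, b, b)), ...
So the Herbrand universe is infinite.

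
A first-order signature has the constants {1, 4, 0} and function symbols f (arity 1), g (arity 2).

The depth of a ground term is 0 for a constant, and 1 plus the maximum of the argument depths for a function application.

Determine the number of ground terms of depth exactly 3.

59052

Count level by level. With function symbols f/1, g/2, the terms of depth ≤ k are the 3 constants together with each function applied to depth-≤(k−1) tuples, so N_k = 3 + N_{k-1} + N_{k-1}^2.
N_0 = 3
N_1 = 3 + 3 + 3^2 = 15
N_2 = 3 + 15 + 15^2 = 243
N_3 = 3 + 243 + 243^2 = 59295
Terms of depth exactly 3: N_3 − N_2 = 59295 − 243 = 59052.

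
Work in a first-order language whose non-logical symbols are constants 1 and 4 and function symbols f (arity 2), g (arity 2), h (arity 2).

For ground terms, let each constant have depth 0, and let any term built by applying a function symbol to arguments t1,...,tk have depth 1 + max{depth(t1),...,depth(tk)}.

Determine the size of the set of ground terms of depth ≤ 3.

1044302

Let N_k = |{terms of depth ≤ k}|. Then N_0 = 2 and N_k = 2 + N_{k-1}^2 + N_{k-1}^2 + N_{k-1}^2 for k ≥ 1 (one summand per function symbol, arity giving the exponent).
N_0 = 2
N_1 = 2 + 2^2 + 2^2 + 2^2 = 14
N_2 = 2 + 14^2 + 14^2 + 14^2 = 590
N_3 = 2 + 590^2 + 590^2 + 590^2 = 1044302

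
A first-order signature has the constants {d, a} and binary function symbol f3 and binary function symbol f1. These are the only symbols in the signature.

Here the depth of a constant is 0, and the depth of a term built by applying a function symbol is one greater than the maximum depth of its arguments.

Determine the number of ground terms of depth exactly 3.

Let N_k count ground terms of depth at most k. Each non-constant term of depth ≤ k is some function symbol applied to depth-≤(k−1) arguments, giving N_k = 2 + N_{k-1}^2 + N_{k-1}^2.
N_0 = 2
N_1 = 2 + 2^2 + 2^2 = 10
N_2 = 2 + 10^2 + 10^2 = 202
N_3 = 2 + 202^2 + 202^2 = 81610
Terms of depth exactly 3: N_3 − N_2 = 81610 − 202 = 81408.

81408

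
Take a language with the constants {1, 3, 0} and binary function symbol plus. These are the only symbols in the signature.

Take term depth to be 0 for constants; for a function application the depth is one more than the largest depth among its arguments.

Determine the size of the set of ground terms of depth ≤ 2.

147

Count level by level. With function symbols plus/2, the terms of depth ≤ k are the 3 constants together with each function applied to depth-≤(k−1) tuples, so N_k = 3 + N_{k-1}^2.
N_0 = 3
N_1 = 3 + 3^2 = 12
N_2 = 3 + 12^2 = 147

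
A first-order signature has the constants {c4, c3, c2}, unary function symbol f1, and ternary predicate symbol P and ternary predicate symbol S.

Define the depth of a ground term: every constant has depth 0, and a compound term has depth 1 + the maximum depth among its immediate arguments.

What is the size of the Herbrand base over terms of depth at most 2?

First count ground terms of depth ≤ 2.
Let N_k count ground terms of depth at most k. Each non-constant term of depth ≤ k is some function symbol applied to depth-≤(k−1) arguments, giving N_k = 3 + N_{k-1}.
N_0 = 3
N_1 = 3 + 3 = 6
N_2 = 3 + 6 = 9
Explicitly: c4, c3, c2, f1(c4), f1(c3), f1(c2), f1(f1(c4)), f1(f1(c3)), f1(f1(c2)).
So |H| = 9.
Each predicate of arity r yields |H|^r ground atoms (one per choice of an r-tuple from H):
  P: 9^3 = 729;  S: 9^3 = 729
Total ground atoms: 729 + 729 = 1458.

1458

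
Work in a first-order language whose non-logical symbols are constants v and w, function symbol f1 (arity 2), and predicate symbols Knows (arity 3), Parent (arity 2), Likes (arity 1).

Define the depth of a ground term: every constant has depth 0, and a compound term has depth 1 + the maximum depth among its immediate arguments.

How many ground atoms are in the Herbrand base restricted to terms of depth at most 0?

14

First count ground terms of depth ≤ 0.
Let N_k count ground terms of depth at most k. Each non-constant term of depth ≤ k is some function symbol applied to depth-≤(k−1) arguments, giving N_k = 2 + N_{k-1}^2.
N_0 = 2
Explicitly: v, w.
So |H| = 2.
Ground atoms are formed by filling each argument slot of a predicate with a term from H, so an r-ary predicate gives |H|^r atoms:
  Knows: 2^3 = 8;  Parent: 2^2 = 4;  Likes: 2
Total ground atoms: 8 + 4 + 2 = 14.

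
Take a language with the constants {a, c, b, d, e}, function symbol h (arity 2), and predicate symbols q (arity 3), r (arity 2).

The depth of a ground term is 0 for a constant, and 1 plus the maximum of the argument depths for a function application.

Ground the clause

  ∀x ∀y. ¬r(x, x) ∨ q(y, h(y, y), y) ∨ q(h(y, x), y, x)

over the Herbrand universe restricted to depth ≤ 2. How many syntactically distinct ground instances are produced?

Ground terms of depth ≤ 2:
  If N_k denotes the number of depth-≤k ground terms, the 5 constants give N_0 = 5, and each function symbol of arity r contributes N_{k-1}^r new terms at level k: N_k = 5 + N_{k-1}^2.
  N_0 = 5
  N_1 = 5 + 5^2 = 30
  N_2 = 5 + 30^2 = 905
So there are 905 ground terms available for substitution.
The clause has 2 distinct variables (x, y), each appearing in the body. In the free term algebra distinct substitutions yield syntactically distinct ground instances.
Number of ground instances = 905^2 = 819025.

819025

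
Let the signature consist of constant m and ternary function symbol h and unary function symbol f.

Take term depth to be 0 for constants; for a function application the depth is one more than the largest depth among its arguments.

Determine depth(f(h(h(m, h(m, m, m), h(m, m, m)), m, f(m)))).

depth(h(m, m, m)) = 1 + max(0, 0, 0) = 1
depth(h(m, h(m, m, m), h(m, m, m))) = 1 + max(0, 1, 1) = 2
depth(f(m)) = 1 + depth(m) = 1 + 0 = 1
depth(h(h(m, h(m, m, m), h(m, m, m)), m, f(m))) = 1 + max(2, 0, 1) = 3
depth(f(h(h(m, h(m, m, m), h(m, m, m)), m, f(m)))) = 1 + depth(h(h(m, h(m, m, m), h(m, m, m)), m, f(m))) = 1 + 3 = 4

4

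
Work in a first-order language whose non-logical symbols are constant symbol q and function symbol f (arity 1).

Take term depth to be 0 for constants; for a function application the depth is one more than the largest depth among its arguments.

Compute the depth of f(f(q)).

2

depth(f(q)) = 1 + depth(q) = 1 + 0 = 1
depth(f(f(q))) = 1 + depth(f(q)) = 1 + 1 = 2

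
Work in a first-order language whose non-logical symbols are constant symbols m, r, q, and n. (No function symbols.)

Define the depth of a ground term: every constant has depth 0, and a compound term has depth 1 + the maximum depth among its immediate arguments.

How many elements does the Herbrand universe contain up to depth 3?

With no function symbols every ground term is a constant, so there are exactly 4 ground terms at every depth bound.
N_0 = 4
N_1 = 4
N_2 = 4
N_3 = 4

4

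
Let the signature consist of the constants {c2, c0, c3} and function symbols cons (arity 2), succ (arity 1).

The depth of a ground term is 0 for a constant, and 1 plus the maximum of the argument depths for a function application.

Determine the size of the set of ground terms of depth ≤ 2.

Write N_k for the number of ground terms of depth ≤ k. A term of depth ≤ k is either a constant or a function symbol applied to arguments of depth ≤ k−1, so N_k = 3 + N_{k-1}^2 + N_{k-1}.
N_0 = 3
N_1 = 3 + 3^2 + 3 = 15
N_2 = 3 + 15^2 + 15 = 243

243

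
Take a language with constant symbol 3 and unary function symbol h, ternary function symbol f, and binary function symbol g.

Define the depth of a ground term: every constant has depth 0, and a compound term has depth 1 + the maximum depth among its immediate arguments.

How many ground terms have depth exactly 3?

621351

Let N_k count ground terms of depth at most k. Each non-constant term of depth ≤ k is some function symbol applied to depth-≤(k−1) arguments, giving N_k = 1 + N_{k-1} + N_{k-1}^3 + N_{k-1}^2.
N_0 = 1
N_1 = 1 + 1 + 1^3 + 1^2 = 4
N_2 = 1 + 4 + 4^3 + 4^2 = 85
N_3 = 1 + 85 + 85^3 + 85^2 = 621436
Terms of depth exactly 3: N_3 − N_2 = 621436 − 85 = 621351.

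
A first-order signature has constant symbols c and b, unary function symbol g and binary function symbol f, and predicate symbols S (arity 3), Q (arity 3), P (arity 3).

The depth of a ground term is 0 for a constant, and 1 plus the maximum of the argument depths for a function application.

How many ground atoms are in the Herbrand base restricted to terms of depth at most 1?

1536

First count ground terms of depth ≤ 1.
If N_k denotes the number of depth-≤k ground terms, the 2 constants give N_0 = 2, and each function symbol of arity r contributes N_{k-1}^r new terms at level k: N_k = 2 + N_{k-1} + N_{k-1}^2.
N_0 = 2
N_1 = 2 + 2 + 2^2 = 8
So |H| = 8.
Each predicate of arity r yields |H|^r ground atoms (one per choice of an r-tuple from H):
  S: 8^3 = 512;  Q: 8^3 = 512;  P: 8^3 = 512
Total ground atoms: 512 + 512 + 512 = 1536.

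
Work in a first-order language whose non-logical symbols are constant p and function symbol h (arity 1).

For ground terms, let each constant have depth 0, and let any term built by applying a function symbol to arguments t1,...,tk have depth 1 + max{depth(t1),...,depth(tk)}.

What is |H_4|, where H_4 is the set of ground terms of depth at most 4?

Count level by level. With function symbols h/1, the terms of depth ≤ k are the 1 constant together with each function applied to depth-≤(k−1) tuples, so N_k = 1 + N_{k-1}.
N_0 = 1
N_1 = 1 + 1 = 2
N_2 = 1 + 2 = 3
N_3 = 1 + 3 = 4
N_4 = 1 + 4 = 5

5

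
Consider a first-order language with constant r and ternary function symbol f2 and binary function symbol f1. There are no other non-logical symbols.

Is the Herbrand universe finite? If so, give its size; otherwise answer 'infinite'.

The signature has at least one function symbol (f2, arity 3) and at least one constant (r).
Iterating f2 gives infinitely many distinct ground terms: r, f2(r, r, r), f2(f2(r, r, r), f2(r, r, r), f2(r, r, r)), ...
So the Herbrand universe is infinite.

infinite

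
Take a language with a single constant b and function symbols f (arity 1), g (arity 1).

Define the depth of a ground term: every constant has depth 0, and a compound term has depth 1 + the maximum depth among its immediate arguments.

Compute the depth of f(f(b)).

depth(f(b)) = 1 + depth(b) = 1 + 0 = 1
depth(f(f(b))) = 1 + depth(f(b)) = 1 + 1 = 2

2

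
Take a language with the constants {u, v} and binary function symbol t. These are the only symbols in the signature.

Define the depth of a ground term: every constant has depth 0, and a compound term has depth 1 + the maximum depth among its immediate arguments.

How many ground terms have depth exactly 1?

If N_k denotes the number of depth-≤k ground terms, the 2 constants give N_0 = 2, and each function symbol of arity r contributes N_{k-1}^r new terms at level k: N_k = 2 + N_{k-1}^2.
N_0 = 2
N_1 = 2 + 2^2 = 6
Terms of depth exactly 1: N_1 − N_0 = 6 − 2 = 4.

4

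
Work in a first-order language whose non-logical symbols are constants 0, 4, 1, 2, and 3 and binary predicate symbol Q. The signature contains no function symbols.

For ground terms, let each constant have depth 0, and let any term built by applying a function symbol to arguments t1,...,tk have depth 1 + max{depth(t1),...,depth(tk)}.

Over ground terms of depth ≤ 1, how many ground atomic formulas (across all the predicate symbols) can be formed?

25

First count ground terms of depth ≤ 1.
With no function symbols every ground term is a constant, so there are exactly 5 ground terms at every depth bound.
N_0 = 5
N_1 = 5
Explicitly: 0, 4, 1, 2, 3.
So |H| = 5.
Ground atoms are formed by filling each argument slot of a predicate with a term from H, so an r-ary predicate gives |H|^r atoms:
  Q: 5^2 = 25
Total ground atoms: 25.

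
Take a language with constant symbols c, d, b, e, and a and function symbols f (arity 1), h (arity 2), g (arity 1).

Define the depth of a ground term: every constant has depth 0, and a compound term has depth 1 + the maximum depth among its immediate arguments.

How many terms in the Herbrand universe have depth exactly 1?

Let N_k count ground terms of depth at most k. Each non-constant term of depth ≤ k is some function symbol applied to depth-≤(k−1) arguments, giving N_k = 5 + N_{k-1} + N_{k-1}^2 + N_{k-1}.
N_0 = 5
N_1 = 5 + 5 + 5^2 + 5 = 40
Terms of depth exactly 1: N_1 − N_0 = 40 − 5 = 35.

35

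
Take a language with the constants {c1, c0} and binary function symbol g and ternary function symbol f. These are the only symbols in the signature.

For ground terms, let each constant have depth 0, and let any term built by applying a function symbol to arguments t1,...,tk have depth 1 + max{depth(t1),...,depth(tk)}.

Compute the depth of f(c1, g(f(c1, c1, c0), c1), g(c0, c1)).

depth(f(c1, c1, c0)) = 1 + max(0, 0, 0) = 1
depth(g(f(c1, c1, c0), c1)) = 1 + max(1, 0) = 2
depth(g(c0, c1)) = 1 + max(0, 0) = 1
depth(f(c1, g(f(c1, c1, c0), c1), g(c0, c1))) = 1 + max(0, 2, 1) = 3

3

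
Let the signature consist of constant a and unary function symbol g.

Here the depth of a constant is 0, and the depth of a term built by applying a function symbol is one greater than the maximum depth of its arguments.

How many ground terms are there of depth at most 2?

Count level by level. With function symbols g/1, the terms of depth ≤ k are the 1 constant together with each function applied to depth-≤(k−1) tuples, so N_k = 1 + N_{k-1}.
N_0 = 1
N_1 = 1 + 1 = 2
N_2 = 1 + 2 = 3
Explicitly: a, g(a), g(g(a)).

3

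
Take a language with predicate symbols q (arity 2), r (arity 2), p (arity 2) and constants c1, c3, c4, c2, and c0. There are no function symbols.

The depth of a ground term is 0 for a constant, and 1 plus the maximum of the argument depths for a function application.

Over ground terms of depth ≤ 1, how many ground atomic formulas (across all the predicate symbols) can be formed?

First count ground terms of depth ≤ 1.
With no function symbols every ground term is a constant, so there are exactly 5 ground terms at every depth bound.
N_0 = 5
N_1 = 5
Explicitly: c1, c3, c4, c2, c0.
So |H| = 5.
For each predicate symbol, the number of ground atoms is |H| raised to its arity; summing:
  q: 5^2 = 25;  r: 5^2 = 25;  p: 5^2 = 25
Total ground atoms: 25 + 25 + 25 = 75.

75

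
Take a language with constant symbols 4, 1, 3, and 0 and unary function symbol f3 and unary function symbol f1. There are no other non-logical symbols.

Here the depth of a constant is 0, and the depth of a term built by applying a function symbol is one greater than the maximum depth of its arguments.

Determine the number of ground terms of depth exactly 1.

8

Count level by level. With function symbols f3/1, f1/1, the terms of depth ≤ k are the 4 constants together with each function applied to depth-≤(k−1) tuples, so N_k = 4 + N_{k-1} + N_{k-1}.
N_0 = 4
N_1 = 4 + 4 + 4 = 12
Terms of depth exactly 1: N_1 − N_0 = 12 − 4 = 8.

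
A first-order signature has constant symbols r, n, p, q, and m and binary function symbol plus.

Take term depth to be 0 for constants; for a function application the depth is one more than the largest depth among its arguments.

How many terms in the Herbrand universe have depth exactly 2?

875

Count level by level. With function symbols plus/2, the terms of depth ≤ k are the 5 constants together with each function applied to depth-≤(k−1) tuples, so N_k = 5 + N_{k-1}^2.
N_0 = 5
N_1 = 5 + 5^2 = 30
N_2 = 5 + 30^2 = 905
Terms of depth exactly 2: N_2 − N_1 = 905 − 30 = 875.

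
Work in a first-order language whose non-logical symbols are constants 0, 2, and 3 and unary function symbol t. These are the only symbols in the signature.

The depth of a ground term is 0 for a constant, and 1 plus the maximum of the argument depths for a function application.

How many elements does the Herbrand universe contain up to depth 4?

15

Let N_k = |{terms of depth ≤ k}|. Then N_0 = 3 and N_k = 3 + N_{k-1} for k ≥ 1 (one summand per function symbol, arity giving the exponent).
N_0 = 3
N_1 = 3 + 3 = 6
N_2 = 3 + 6 = 9
N_3 = 3 + 9 = 12
N_4 = 3 + 12 = 15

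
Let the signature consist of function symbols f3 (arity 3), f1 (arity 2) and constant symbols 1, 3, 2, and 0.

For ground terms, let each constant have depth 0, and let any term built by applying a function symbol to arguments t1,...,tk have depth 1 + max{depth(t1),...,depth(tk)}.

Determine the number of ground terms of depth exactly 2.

Write N_k for the number of ground terms of depth ≤ k. A term of depth ≤ k is either a constant or a function symbol applied to arguments of depth ≤ k−1, so N_k = 4 + N_{k-1}^3 + N_{k-1}^2.
N_0 = 4
N_1 = 4 + 4^3 + 4^2 = 84
N_2 = 4 + 84^3 + 84^2 = 599764
Terms of depth exactly 2: N_2 − N_1 = 599764 − 84 = 599680.

599680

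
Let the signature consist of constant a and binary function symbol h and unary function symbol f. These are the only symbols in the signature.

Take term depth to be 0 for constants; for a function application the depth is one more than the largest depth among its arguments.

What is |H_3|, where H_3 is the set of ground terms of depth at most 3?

Let N_k count ground terms of depth at most k. Each non-constant term of depth ≤ k is some function symbol applied to depth-≤(k−1) arguments, giving N_k = 1 + N_{k-1}^2 + N_{k-1}.
N_0 = 1
N_1 = 1 + 1^2 + 1 = 3
N_2 = 1 + 3^2 + 3 = 13
N_3 = 1 + 13^2 + 13 = 183

183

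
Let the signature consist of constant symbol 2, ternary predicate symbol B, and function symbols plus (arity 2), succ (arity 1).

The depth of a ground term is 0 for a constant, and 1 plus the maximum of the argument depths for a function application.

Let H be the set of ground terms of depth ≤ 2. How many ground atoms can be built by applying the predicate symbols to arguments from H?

2197

First count ground terms of depth ≤ 2.
Let N_k count ground terms of depth at most k. Each non-constant term of depth ≤ k is some function symbol applied to depth-≤(k−1) arguments, giving N_k = 1 + N_{k-1}^2 + N_{k-1}.
N_0 = 1
N_1 = 1 + 1^2 + 1 = 3
N_2 = 1 + 3^2 + 3 = 13
So |H| = 13.
Ground atoms are formed by filling each argument slot of a predicate with a term from H, so an r-ary predicate gives |H|^r atoms:
  B: 13^3 = 2197
Total ground atoms: 2197.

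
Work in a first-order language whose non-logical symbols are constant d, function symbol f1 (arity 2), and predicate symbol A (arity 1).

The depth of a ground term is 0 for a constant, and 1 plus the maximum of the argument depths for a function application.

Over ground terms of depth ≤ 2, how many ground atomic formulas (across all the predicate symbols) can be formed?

5

First count ground terms of depth ≤ 2.
Let N_k count ground terms of depth at most k. Each non-constant term of depth ≤ k is some function symbol applied to depth-≤(k−1) arguments, giving N_k = 1 + N_{k-1}^2.
N_0 = 1
N_1 = 1 + 1^2 = 2
N_2 = 1 + 2^2 = 5
Explicitly: d, f1(d, d), f1(d, f1(d, d)), f1(f1(d, d), d), f1(f1(d, d), f1(d, d)).
So |H| = 5.
Each predicate of arity r yields |H|^r ground atoms (one per choice of an r-tuple from H):
  A: 5
Total ground atoms: 5.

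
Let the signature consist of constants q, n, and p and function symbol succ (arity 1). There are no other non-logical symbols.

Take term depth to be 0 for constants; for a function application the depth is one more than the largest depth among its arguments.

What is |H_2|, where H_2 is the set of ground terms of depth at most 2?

9

Write N_k for the number of ground terms of depth ≤ k. A term of depth ≤ k is either a constant or a function symbol applied to arguments of depth ≤ k−1, so N_k = 3 + N_{k-1}.
N_0 = 3
N_1 = 3 + 3 = 6
N_2 = 3 + 6 = 9
Explicitly: q, n, p, succ(q), succ(n), succ(p), succ(succ(q)), succ(succ(n)), succ(succ(p)).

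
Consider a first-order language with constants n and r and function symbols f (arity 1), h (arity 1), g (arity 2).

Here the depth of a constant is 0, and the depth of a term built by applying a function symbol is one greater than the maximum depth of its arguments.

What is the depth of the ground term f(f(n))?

2

depth(f(n)) = 1 + depth(n) = 1 + 0 = 1
depth(f(f(n))) = 1 + depth(f(n)) = 1 + 1 = 2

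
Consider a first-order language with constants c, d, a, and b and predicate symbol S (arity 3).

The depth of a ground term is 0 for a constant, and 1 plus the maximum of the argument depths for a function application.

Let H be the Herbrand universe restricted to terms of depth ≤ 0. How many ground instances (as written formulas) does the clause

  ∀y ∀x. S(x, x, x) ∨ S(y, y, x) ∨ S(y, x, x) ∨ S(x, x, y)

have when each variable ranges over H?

16

Ground terms of depth ≤ 0:
  With no function symbols every ground term is a constant, so there are exactly 4 ground terms at every depth bound.
  N_0 = 4
So there are 4 ground terms available for substitution.
There are 2 variables to instantiate (y, x), each occurring in at least one literal, so different choices give different ground instances.
Number of ground instances = 4^2 = 16.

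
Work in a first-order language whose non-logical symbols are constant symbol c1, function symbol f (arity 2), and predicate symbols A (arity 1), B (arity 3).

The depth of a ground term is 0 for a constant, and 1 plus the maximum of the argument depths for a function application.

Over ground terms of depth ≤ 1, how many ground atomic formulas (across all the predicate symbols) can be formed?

10

First count ground terms of depth ≤ 1.
Let N_k = |{terms of depth ≤ k}|. Then N_0 = 1 and N_k = 1 + N_{k-1}^2 for k ≥ 1 (one summand per function symbol, arity giving the exponent).
N_0 = 1
N_1 = 1 + 1^2 = 2
So |H| = 2.
Each predicate of arity r yields |H|^r ground atoms (one per choice of an r-tuple from H):
  A: 2;  B: 2^3 = 8
Total ground atoms: 2 + 8 = 10.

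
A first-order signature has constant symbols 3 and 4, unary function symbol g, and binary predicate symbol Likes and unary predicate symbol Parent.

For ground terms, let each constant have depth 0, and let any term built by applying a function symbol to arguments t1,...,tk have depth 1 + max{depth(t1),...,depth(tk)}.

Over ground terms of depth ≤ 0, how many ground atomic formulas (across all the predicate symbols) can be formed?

6

First count ground terms of depth ≤ 0.
Count level by level. With function symbols g/1, the terms of depth ≤ k are the 2 constants together with each function applied to depth-≤(k−1) tuples, so N_k = 2 + N_{k-1}.
N_0 = 2
Explicitly: 3, 4.
So |H| = 2.
Each predicate of arity r yields |H|^r ground atoms (one per choice of an r-tuple from H):
  Likes: 2^2 = 4;  Parent: 2
Total ground atoms: 4 + 2 = 6.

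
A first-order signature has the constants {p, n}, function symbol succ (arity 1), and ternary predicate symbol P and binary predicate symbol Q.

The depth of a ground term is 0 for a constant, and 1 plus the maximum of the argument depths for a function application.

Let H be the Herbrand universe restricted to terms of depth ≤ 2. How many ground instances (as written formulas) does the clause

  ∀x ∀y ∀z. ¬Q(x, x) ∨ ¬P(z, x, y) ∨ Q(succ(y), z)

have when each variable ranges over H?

Ground terms of depth ≤ 2:
  Let N_k count ground terms of depth at most k. Each non-constant term of depth ≤ k is some function symbol applied to depth-≤(k−1) arguments, giving N_k = 2 + N_{k-1}.
  N_0 = 2
  N_1 = 2 + 2 = 4
  N_2 = 2 + 4 = 6
  Explicitly: p, n, succ(p), succ(n), succ(succ(p)), succ(succ(n)).
So there are 6 ground terms available for substitution.
The body mentions every one of the 3 quantified variables; since ground terms form a free algebra, no two substitutions collapse to the same formula.
Number of ground instances = 6^3 = 216.

216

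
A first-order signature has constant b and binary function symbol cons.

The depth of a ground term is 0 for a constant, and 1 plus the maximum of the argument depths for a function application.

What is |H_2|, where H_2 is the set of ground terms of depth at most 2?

Write N_k for the number of ground terms of depth ≤ k. A term of depth ≤ k is either a constant or a function symbol applied to arguments of depth ≤ k−1, so N_k = 1 + N_{k-1}^2.
N_0 = 1
N_1 = 1 + 1^2 = 2
N_2 = 1 + 2^2 = 5
Explicitly: b, cons(b, b), cons(b, cons(b, b)), cons(cons(b, b), b), cons(cons(b, b), cons(b, b)).

5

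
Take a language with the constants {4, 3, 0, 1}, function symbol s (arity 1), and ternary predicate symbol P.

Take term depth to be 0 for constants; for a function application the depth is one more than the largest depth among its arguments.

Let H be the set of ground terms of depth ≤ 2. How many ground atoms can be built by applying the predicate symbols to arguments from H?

First count ground terms of depth ≤ 2.
Count level by level. With function symbols s/1, the terms of depth ≤ k are the 4 constants together with each function applied to depth-≤(k−1) tuples, so N_k = 4 + N_{k-1}.
N_0 = 4
N_1 = 4 + 4 = 8
N_2 = 4 + 8 = 12
Explicitly: 4, 3, 0, 1, s(4), s(3), s(0), s(1), s(s(4)), s(s(3)), s(s(0)), s(s(1)).
So |H| = 12.
Each predicate of arity r yields |H|^r ground atoms (one per choice of an r-tuple from H):
  P: 12^3 = 1728
Total ground atoms: 1728.

1728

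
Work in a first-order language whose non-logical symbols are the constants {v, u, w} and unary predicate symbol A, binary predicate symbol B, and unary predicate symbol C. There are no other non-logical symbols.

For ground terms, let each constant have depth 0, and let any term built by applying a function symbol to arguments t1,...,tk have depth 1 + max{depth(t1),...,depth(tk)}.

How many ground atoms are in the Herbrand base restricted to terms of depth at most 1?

First count ground terms of depth ≤ 1.
With no function symbols every ground term is a constant, so there are exactly 3 ground terms at every depth bound.
N_0 = 3
N_1 = 3
Explicitly: v, u, w.
So |H| = 3.
For each predicate symbol, the number of ground atoms is |H| raised to its arity; summing:
  A: 3;  B: 3^2 = 9;  C: 3
Total ground atoms: 3 + 9 + 3 = 15.

15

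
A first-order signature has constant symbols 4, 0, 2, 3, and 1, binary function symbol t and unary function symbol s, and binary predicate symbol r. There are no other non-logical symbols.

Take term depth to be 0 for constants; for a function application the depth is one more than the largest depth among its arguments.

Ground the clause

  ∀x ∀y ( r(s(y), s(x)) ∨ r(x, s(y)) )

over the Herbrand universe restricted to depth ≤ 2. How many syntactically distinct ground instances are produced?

Ground terms of depth ≤ 2:
  Write N_k for the number of ground terms of depth ≤ k. A term of depth ≤ k is either a constant or a function symbol applied to arguments of depth ≤ k−1, so N_k = 5 + N_{k-1}^2 + N_{k-1}.
  N_0 = 5
  N_1 = 5 + 5^2 + 5 = 35
  N_2 = 5 + 35^2 + 35 = 1265
So there are 1265 ground terms available for substitution.
Each of x, y ranges independently over the available ground terms, and distinct assignments produce distinct instances.
Number of ground instances = 1265^2 = 1600225.

1600225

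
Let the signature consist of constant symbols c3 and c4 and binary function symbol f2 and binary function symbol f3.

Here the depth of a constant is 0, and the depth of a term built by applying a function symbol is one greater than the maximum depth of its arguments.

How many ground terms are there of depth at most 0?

2

If N_k denotes the number of depth-≤k ground terms, the 2 constants give N_0 = 2, and each function symbol of arity r contributes N_{k-1}^r new terms at level k: N_k = 2 + N_{k-1}^2 + N_{k-1}^2.
N_0 = 2
Explicitly: c3, c4.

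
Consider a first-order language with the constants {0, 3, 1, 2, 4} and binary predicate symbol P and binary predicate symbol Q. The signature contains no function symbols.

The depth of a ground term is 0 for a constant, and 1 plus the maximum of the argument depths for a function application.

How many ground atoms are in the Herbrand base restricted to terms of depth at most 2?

50

First count ground terms of depth ≤ 2.
With no function symbols every ground term is a constant, so there are exactly 5 ground terms at every depth bound.
N_0 = 5
N_1 = 5
N_2 = 5
Explicitly: 0, 3, 1, 2, 4.
So |H| = 5.
A ground atom is a predicate applied to a tuple of terms from H, so the count is the sum over predicates of |H|^arity:
  P: 5^2 = 25;  Q: 5^2 = 25
Total ground atoms: 25 + 25 = 50.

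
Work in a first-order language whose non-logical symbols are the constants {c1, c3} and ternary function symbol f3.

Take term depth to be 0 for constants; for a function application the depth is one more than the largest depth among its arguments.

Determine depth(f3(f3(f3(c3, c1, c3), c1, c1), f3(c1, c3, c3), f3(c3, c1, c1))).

3

depth(f3(c3, c1, c3)) = 1 + max(0, 0, 0) = 1
depth(f3(f3(c3, c1, c3), c1, c1)) = 1 + max(1, 0, 0) = 2
depth(f3(c1, c3, c3)) = 1 + max(0, 0, 0) = 1
depth(f3(c3, c1, c1)) = 1 + max(0, 0, 0) = 1
depth(f3(f3(f3(c3, c1, c3), c1, c1), f3(c1, c3, c3), f3(c3, c1, c1))) = 1 + max(2, 1, 1) = 3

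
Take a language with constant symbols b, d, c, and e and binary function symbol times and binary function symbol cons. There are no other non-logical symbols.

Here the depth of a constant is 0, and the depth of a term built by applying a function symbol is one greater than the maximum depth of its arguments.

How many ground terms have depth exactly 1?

32

Write N_k for the number of ground terms of depth ≤ k. A term of depth ≤ k is either a constant or a function symbol applied to arguments of depth ≤ k−1, so N_k = 4 + N_{k-1}^2 + N_{k-1}^2.
N_0 = 4
N_1 = 4 + 4^2 + 4^2 = 36
Terms of depth exactly 1: N_1 − N_0 = 36 − 4 = 32.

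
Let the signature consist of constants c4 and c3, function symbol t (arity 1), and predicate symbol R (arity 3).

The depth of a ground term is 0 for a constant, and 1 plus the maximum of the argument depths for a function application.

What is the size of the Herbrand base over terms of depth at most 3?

First count ground terms of depth ≤ 3.
Write N_k for the number of ground terms of depth ≤ k. A term of depth ≤ k is either a constant or a function symbol applied to arguments of depth ≤ k−1, so N_k = 2 + N_{k-1}.
N_0 = 2
N_1 = 2 + 2 = 4
N_2 = 2 + 4 = 6
N_3 = 2 + 6 = 8
Explicitly: c4, c3, t(c4), t(c3), t(t(c4)), t(t(c3)), t(t(t(c4))), t(t(t(c3))).
So |H| = 8.
Each predicate of arity r yields |H|^r ground atoms (one per choice of an r-tuple from H):
  R: 8^3 = 512
Total ground atoms: 512.

512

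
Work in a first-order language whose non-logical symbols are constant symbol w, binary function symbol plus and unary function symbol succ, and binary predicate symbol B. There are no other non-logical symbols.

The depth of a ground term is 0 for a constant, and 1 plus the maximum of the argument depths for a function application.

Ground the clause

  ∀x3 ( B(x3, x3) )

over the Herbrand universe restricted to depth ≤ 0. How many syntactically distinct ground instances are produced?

1

Ground terms of depth ≤ 0:
  Let N_k count ground terms of depth at most k. Each non-constant term of depth ≤ k is some function symbol applied to depth-≤(k−1) arguments, giving N_k = 1 + N_{k-1}^2 + N_{k-1}.
  N_0 = 1
So there is exactly 1 ground term available for substitution.
The variable x3 ranges independently over the available ground terms, and distinct assignments produce distinct instances.
Number of ground instances = 1.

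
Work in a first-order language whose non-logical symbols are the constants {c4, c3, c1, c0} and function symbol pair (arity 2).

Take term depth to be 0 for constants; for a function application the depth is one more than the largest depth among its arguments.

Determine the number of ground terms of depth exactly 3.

162816

Write N_k for the number of ground terms of depth ≤ k. A term of depth ≤ k is either a constant or a function symbol applied to arguments of depth ≤ k−1, so N_k = 4 + N_{k-1}^2.
N_0 = 4
N_1 = 4 + 4^2 = 20
N_2 = 4 + 20^2 = 404
N_3 = 4 + 404^2 = 163220
Terms of depth exactly 3: N_3 − N_2 = 163220 − 404 = 162816.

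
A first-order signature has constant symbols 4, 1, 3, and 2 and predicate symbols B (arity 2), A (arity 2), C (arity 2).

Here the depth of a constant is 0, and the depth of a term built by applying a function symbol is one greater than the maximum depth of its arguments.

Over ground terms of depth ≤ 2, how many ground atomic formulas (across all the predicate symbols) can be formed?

First count ground terms of depth ≤ 2.
With no function symbols every ground term is a constant, so there are exactly 4 ground terms at every depth bound.
N_0 = 4
N_1 = 4
N_2 = 4
Explicitly: 4, 1, 3, 2.
So |H| = 4.
For each predicate symbol, the number of ground atoms is |H| raised to its arity; summing:
  B: 4^2 = 16;  A: 4^2 = 16;  C: 4^2 = 16
Total ground atoms: 16 + 16 + 16 = 48.

48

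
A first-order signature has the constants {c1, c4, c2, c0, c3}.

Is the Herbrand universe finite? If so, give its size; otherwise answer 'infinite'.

There are no function symbols, so every ground term is one of the 5 constants.
The Herbrand universe is {c1, c4, c2, c0, c3}, which is finite with 5 elements.

5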